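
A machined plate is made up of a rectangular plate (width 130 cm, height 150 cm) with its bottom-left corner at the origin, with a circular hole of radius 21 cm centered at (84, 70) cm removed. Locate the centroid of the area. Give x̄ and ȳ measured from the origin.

plate: A = 130 × 150 = 19500.00, centroid at (65.00, 75.00).
hole: A = −π·21² = -1385.44, centroid at (84.00, 70.00).
ΣA = 18114.56 cm²
ΣAx̄ = (19500.00)(65.00) + (-1385.44)(84.00) = 1151122.84 cm³
ΣAȳ = (19500.00)(75.00) + (-1385.44)(70.00) = 1365519.03 cm³
x̄ = 1151122.84 / 18114.56 = 63.55 cm
ȳ = 1365519.03 / 18114.56 = 75.38 cm

x̄ = 63.55 cm, ȳ = 75.38 cm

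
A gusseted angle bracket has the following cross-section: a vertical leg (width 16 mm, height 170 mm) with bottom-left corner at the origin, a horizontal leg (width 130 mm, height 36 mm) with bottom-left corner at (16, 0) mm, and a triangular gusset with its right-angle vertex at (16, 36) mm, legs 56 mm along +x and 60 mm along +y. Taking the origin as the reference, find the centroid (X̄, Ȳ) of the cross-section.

X̄ = 50.56 mm, Ȳ = 45.10 mm

Part | A | x̄ᵢ | ȳᵢ | A·x̄ᵢ | A·ȳᵢ
vertical leg | 2720.00 | 8.00 | 85.00 | 21760.00 | 231200.00
horizontal leg | 4680.00 | 81.00 | 18.00 | 379080.00 | 84240.00
gusset | 1680.00 | 34.67 | 56.00 | 58240.00 | 94080.00
Σ | 9080.00 |  |  | 459080.00 | 409520.00
X̄ = 459080.00 / 9080.00 = 50.56 mm
Ȳ = 409520.00 / 9080.00 = 45.10 mm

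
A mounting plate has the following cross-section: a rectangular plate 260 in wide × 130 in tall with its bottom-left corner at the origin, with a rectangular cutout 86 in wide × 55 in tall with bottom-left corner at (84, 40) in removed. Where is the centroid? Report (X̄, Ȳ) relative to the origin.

plate: A = 260 × 130 = 33800.00, centroid at (130.00, 65.00).
hole: A = −(86 × 55) = -4730.00, centroid at (127.00, 67.50).
ΣA = 29070.00 in²
ΣAX̄ = (33800.00)(130.00) + (-4730.00)(127.00) = 3793290.00 in³
ΣAȲ = (33800.00)(65.00) + (-4730.00)(67.50) = 1877725.00 in³
X̄ = 3793290.00 / 29070.00 = 130.49 in
Ȳ = 1877725.00 / 29070.00 = 64.59 in

X̄ = 130.49 in, Ȳ = 64.59 in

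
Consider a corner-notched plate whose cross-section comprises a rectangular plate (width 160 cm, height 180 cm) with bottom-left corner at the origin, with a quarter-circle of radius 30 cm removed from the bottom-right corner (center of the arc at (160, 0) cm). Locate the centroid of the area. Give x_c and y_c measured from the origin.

x_c = 78.31 cm, y_c = 91.94 cm

plate: A = 160 × 180 = 28800.00, centroid at (80.00, 90.00).
removed quarter-circle: A = −¼π·30² = -706.86, centroid at (147.27, 12.73).
ΣA = 28093.14 cm²
ΣAx_c = (28800.00)(80.00) + (-706.86)(147.27) = 2199902.66 cm³
ΣAy_c = (28800.00)(90.00) + (-706.86)(12.73) = 2583000.00 cm³
x_c = 2199902.66 / 28093.14 = 78.31 cm
y_c = 2583000.00 / 28093.14 = 91.94 cm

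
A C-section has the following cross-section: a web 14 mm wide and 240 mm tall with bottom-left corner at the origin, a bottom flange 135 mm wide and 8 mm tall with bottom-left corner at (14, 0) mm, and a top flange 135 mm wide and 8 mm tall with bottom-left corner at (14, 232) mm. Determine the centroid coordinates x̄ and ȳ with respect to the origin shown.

Part | A | x̄ᵢ | ȳᵢ | A·x̄ᵢ | A·ȳᵢ
web | 3360.00 | 7.00 | 120.00 | 23520.00 | 403200.00
bottom flange | 1080.00 | 81.50 | 4.00 | 88020.00 | 4320.00
top flange | 1080.00 | 81.50 | 236.00 | 88020.00 | 254880.00
Σ | 5520.00 |  |  | 199560.00 | 662400.00
x̄ = 199560.00 / 5520.00 = 36.15 mm
ȳ = 662400.00 / 5520.00 = 120.00 mm

x̄ = 36.15 mm, ȳ = 120.00 mm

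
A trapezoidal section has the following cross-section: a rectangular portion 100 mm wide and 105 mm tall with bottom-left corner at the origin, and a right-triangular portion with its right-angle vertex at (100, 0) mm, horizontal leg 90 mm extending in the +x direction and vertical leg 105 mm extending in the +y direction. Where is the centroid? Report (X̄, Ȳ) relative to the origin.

X̄ = 74.83 mm, Ȳ = 47.07 mm

rectangular portion: A = 100 × 105 = 10500.00, centroid at (50.00, 52.50).
triangular portion: A = ½·90·105 = 4725.00, centroid at (130.00, 35.00).
ΣA = 15225.00 mm²
ΣAX̄ = (10500.00)(50.00) + (4725.00)(130.00) = 1139250.00 mm³
ΣAȲ = (10500.00)(52.50) + (4725.00)(35.00) = 716625.00 mm³
X̄ = 1139250.00 / 15225.00 = 74.83 mm
Ȳ = 716625.00 / 15225.00 = 47.07 mm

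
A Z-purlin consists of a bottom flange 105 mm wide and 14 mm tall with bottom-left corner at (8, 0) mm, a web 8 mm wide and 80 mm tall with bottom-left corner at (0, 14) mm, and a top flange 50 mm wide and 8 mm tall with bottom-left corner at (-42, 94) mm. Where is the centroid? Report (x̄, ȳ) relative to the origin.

Part | A | x̄ᵢ | ȳᵢ | A·x̄ᵢ | A·ȳᵢ
bottom flange | 1470.00 | 60.50 | 7.00 | 88935.00 | 10290.00
web | 640.00 | 4.00 | 54.00 | 2560.00 | 34560.00
top flange | 400.00 | -17.00 | 98.00 | -6800.00 | 39200.00
Σ | 2510.00 |  |  | 84695.00 | 84050.00
x̄ = 84695.00 / 2510.00 = 33.74 mm
ȳ = 84050.00 / 2510.00 = 33.49 mm

x̄ = 33.74 mm, ȳ = 33.49 mm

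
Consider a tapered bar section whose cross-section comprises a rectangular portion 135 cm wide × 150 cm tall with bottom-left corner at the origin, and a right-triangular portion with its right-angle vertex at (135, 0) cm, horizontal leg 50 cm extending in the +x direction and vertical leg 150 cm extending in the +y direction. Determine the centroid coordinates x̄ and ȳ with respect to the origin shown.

rectangular portion: A = 135 × 150 = 20250.00, centroid at (67.50, 75.00).
triangular portion: A = ½·50·150 = 3750.00, centroid at (151.67, 50.00).
ΣA = 24000.00 cm², ΣAx̄ = 1935625.00 cm³, ΣAȳ = 1706250.00 cm³.
x̄ = 1935625.00/24000.00 = 80.65 cm; ȳ = 1706250.00/24000.00 = 71.09 cm.

x̄ = 80.65 cm, ȳ = 71.09 cm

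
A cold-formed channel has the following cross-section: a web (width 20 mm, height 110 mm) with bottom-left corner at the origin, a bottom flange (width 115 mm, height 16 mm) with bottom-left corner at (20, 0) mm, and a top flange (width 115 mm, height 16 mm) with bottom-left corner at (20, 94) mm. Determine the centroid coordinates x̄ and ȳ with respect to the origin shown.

x̄ = 52.24 mm, ȳ = 55.00 mm

web: A = 20 × 110 = 2200.00, centroid at (10.00, 55.00).
bottom flange: A = 115 × 16 = 1840.00, centroid at (77.50, 8.00).
top flange: A = 115 × 16 = 1840.00, centroid at (77.50, 102.00).
ΣA = 5880.00 mm²
ΣAx̄ = (2200.00)(10.00) + (1840.00)(77.50) + (1840.00)(77.50) = 307200.00 mm³
ΣAȳ = (2200.00)(55.00) + (1840.00)(8.00) + (1840.00)(102.00) = 323400.00 mm³
x̄ = 307200.00 / 5880.00 = 52.24 mm
ȳ = 323400.00 / 5880.00 = 55.00 mm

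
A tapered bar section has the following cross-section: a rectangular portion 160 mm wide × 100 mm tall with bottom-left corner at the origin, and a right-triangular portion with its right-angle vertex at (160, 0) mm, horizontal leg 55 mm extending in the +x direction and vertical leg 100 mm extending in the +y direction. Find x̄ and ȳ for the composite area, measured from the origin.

Part | A | x̄ᵢ | ȳᵢ | A·x̄ᵢ | A·ȳᵢ
rectangular portion | 16000.00 | 80.00 | 50.00 | 1280000.00 | 800000.00
triangular portion | 2750.00 | 178.33 | 33.33 | 490416.67 | 91666.67
Σ | 18750.00 |  |  | 1770416.67 | 891666.67
x̄ = 1770416.67 / 18750.00 = 94.42 mm
ȳ = 891666.67 / 18750.00 = 47.56 mm

x̄ = 94.42 mm, ȳ = 47.56 mm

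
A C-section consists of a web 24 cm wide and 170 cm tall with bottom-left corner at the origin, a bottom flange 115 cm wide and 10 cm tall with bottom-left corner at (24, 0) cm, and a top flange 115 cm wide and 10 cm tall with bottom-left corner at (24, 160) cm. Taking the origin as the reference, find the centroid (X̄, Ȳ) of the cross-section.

X̄ = 37.05 cm, Ȳ = 85.00 cm

web: A = 24 × 170 = 4080.00, centroid at (12.00, 85.00).
bottom flange: A = 115 × 10 = 1150.00, centroid at (81.50, 5.00).
top flange: A = 115 × 10 = 1150.00, centroid at (81.50, 165.00).
ΣA = 6380.00 cm², ΣAX̄ = 236410.00 cm³, ΣAȲ = 542300.00 cm³.
X̄ = 236410.00/6380.00 = 37.05 cm; Ȳ = 542300.00/6380.00 = 85.00 cm.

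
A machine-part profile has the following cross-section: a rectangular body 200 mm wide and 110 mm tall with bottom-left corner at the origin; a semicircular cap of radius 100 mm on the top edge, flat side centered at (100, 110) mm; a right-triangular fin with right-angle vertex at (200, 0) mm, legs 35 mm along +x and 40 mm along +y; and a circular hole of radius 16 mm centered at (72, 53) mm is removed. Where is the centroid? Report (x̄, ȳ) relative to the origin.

rectangular body: A = 200 × 110 = 22000.00, centroid at (100.00, 55.00).
semicircular top: A = ½π·100² = 15707.96, centroid at (100.00, 152.44).
triangular fin: A = ½·35·40 = 700.00, centroid at (211.67, 13.33).
hole: A = −π·16² = -804.25, centroid at (72.00, 53.00).
ΣA = 37603.72 mm²
ΣAx̄ = (22000.00)(100.00) + (15707.96)(100.00) + (700.00)(211.67) + (-804.25)(72.00) = 3861057.16 mm³
ΣAȳ = (22000.00)(55.00) + (15707.96)(152.44) + (700.00)(13.33) + (-804.25)(53.00) = 3571250.83 mm³
x̄ = 3861057.16 / 37603.72 = 102.68 mm
ȳ = 3571250.83 / 37603.72 = 94.97 mm

x̄ = 102.68 mm, ȳ = 94.97 mm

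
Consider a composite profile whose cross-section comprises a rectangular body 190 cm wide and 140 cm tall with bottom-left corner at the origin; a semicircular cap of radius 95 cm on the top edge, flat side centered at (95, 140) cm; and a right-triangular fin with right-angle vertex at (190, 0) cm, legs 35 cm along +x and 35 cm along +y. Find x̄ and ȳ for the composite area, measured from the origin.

rectangular body: A = 190 × 140 = 26600.00, centroid at (95.00, 70.00).
semicircular top: A = ½π·95² = 14176.44, centroid at (95.00, 180.32).
triangular fin: A = ½·35·35 = 612.50, centroid at (201.67, 11.67).
ΣA = 41388.94 cm², ΣAx̄ = 3997282.33 cm³, ΣAȳ = 4425430.33 cm³.
x̄ = 3997282.33/41388.94 = 96.58 cm; ȳ = 4425430.33/41388.94 = 106.92 cm.

x̄ = 96.58 cm, ȳ = 106.92 cm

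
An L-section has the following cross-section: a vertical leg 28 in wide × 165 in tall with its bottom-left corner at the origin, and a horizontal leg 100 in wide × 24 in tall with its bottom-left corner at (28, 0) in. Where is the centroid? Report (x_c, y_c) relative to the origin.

x_c = 35.88 in, y_c = 58.40 in

vertical leg: A = 28 × 165 = 4620.00, centroid at (14.00, 82.50).
horizontal leg: A = 100 × 24 = 2400.00, centroid at (78.00, 12.00).
ΣA = 7020.00 in², ΣAx_c = 251880.00 in³, ΣAy_c = 409950.00 in³.
x_c = 251880.00/7020.00 = 35.88 in; y_c = 409950.00/7020.00 = 58.40 in.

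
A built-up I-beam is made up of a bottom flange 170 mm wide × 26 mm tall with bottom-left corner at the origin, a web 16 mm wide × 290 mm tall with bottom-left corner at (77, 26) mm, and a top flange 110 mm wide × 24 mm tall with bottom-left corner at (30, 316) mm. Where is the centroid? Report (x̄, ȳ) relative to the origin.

x̄ = 85.00 mm, ȳ = 146.74 mm

bottom flange: A = 170 × 26 = 4420.00, centroid at (85.00, 13.00).
web: A = 16 × 290 = 4640.00, centroid at (85.00, 171.00).
top flange: A = 110 × 24 = 2640.00, centroid at (85.00, 328.00).
ΣA = 11700.00 mm², ΣAx̄ = 994500.00 mm³, ΣAȳ = 1716820.00 mm³.
x̄ = 994500.00/11700.00 = 85.00 mm; ȳ = 1716820.00/11700.00 = 146.74 mm.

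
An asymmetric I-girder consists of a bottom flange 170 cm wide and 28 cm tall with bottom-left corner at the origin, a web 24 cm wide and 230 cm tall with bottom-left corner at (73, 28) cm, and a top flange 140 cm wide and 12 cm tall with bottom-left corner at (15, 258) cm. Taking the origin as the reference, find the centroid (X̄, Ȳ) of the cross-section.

X̄ = 85.00 cm, Ȳ = 108.66 cm

bottom flange: A = 170 × 28 = 4760.00, centroid at (85.00, 14.00).
web: A = 24 × 230 = 5520.00, centroid at (85.00, 143.00).
top flange: A = 140 × 12 = 1680.00, centroid at (85.00, 264.00).
ΣA = 11960.00 cm², ΣAX̄ = 1016600.00 cm³, ΣAȲ = 1299520.00 cm³.
X̄ = 1016600.00/11960.00 = 85.00 cm; Ȳ = 1299520.00/11960.00 = 108.66 cm.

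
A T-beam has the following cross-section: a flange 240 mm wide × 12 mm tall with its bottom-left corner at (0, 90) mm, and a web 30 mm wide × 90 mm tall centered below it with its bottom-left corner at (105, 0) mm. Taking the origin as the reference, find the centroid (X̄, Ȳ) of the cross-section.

web: A = 30 × 90 = 2700.00, centroid at (120.00, 45.00).
flange: A = 240 × 12 = 2880.00, centroid at (120.00, 96.00).
ΣA = 5580.00 mm², ΣAX̄ = 669600.00 mm³, ΣAȲ = 397980.00 mm³.
X̄ = 669600.00/5580.00 = 120.00 mm; Ȳ = 397980.00/5580.00 = 71.32 mm.

X̄ = 120.00 mm, Ȳ = 71.32 mm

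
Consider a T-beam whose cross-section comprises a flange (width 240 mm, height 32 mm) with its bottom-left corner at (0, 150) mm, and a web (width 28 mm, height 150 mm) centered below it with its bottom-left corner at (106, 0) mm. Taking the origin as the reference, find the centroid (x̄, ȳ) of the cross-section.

x̄ = 120.00 mm, ȳ = 133.83 mm

web: A = 28 × 150 = 4200.00, centroid at (120.00, 75.00).
flange: A = 240 × 32 = 7680.00, centroid at (120.00, 166.00).
ΣA = 11880.00 mm²
ΣAx̄ = (4200.00)(120.00) + (7680.00)(120.00) = 1425600.00 mm³
ΣAȳ = (4200.00)(75.00) + (7680.00)(166.00) = 1589880.00 mm³
x̄ = 1425600.00 / 11880.00 = 120.00 mm
ȳ = 1589880.00 / 11880.00 = 133.83 mm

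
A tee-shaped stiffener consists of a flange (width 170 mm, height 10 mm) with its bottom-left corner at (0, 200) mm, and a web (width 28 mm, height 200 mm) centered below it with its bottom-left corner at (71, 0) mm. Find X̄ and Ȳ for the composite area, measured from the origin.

X̄ = 85.00 mm, Ȳ = 124.45 mm

web: A = 28 × 200 = 5600.00, centroid at (85.00, 100.00).
flange: A = 170 × 10 = 1700.00, centroid at (85.00, 205.00).
ΣA = 7300.00 mm², ΣAX̄ = 620500.00 mm³, ΣAȲ = 908500.00 mm³.
X̄ = 620500.00/7300.00 = 85.00 mm; Ȳ = 908500.00/7300.00 = 124.45 mm.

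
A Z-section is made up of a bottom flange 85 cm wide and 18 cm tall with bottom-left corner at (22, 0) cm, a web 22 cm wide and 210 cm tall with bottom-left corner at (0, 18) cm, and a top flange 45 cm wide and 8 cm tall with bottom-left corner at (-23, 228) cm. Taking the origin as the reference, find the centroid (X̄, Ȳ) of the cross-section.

X̄ = 22.94 cm, Ȳ = 102.24 cm

Part | A | x̄ᵢ | ȳᵢ | A·x̄ᵢ | A·ȳᵢ
bottom flange | 1530.00 | 64.50 | 9.00 | 98685.00 | 13770.00
web | 4620.00 | 11.00 | 123.00 | 50820.00 | 568260.00
top flange | 360.00 | -0.50 | 232.00 | -180.00 | 83520.00
Σ | 6510.00 |  |  | 149325.00 | 665550.00
X̄ = 149325.00 / 6510.00 = 22.94 cm
Ȳ = 665550.00 / 6510.00 = 102.24 cm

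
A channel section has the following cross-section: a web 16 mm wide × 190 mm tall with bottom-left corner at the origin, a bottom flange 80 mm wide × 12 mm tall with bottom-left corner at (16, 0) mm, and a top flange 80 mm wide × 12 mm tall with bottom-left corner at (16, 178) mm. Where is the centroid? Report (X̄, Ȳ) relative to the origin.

Part | A | x̄ᵢ | ȳᵢ | A·x̄ᵢ | A·ȳᵢ
web | 3040.00 | 8.00 | 95.00 | 24320.00 | 288800.00
bottom flange | 960.00 | 56.00 | 6.00 | 53760.00 | 5760.00
top flange | 960.00 | 56.00 | 184.00 | 53760.00 | 176640.00
Σ | 4960.00 |  |  | 131840.00 | 471200.00
X̄ = 131840.00 / 4960.00 = 26.58 mm
Ȳ = 471200.00 / 4960.00 = 95.00 mm

X̄ = 26.58 mm, Ȳ = 95.00 mm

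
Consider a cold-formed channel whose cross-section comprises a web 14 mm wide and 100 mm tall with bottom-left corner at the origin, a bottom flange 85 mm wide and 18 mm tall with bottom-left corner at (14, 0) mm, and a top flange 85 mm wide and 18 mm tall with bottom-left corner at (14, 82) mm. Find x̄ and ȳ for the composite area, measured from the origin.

Part | A | x̄ᵢ | ȳᵢ | A·x̄ᵢ | A·ȳᵢ
web | 1400.00 | 7.00 | 50.00 | 9800.00 | 70000.00
bottom flange | 1530.00 | 56.50 | 9.00 | 86445.00 | 13770.00
top flange | 1530.00 | 56.50 | 91.00 | 86445.00 | 139230.00
Σ | 4460.00 |  |  | 182690.00 | 223000.00
x̄ = 182690.00 / 4460.00 = 40.96 mm
ȳ = 223000.00 / 4460.00 = 50.00 mm

x̄ = 40.96 mm, ȳ = 50.00 mm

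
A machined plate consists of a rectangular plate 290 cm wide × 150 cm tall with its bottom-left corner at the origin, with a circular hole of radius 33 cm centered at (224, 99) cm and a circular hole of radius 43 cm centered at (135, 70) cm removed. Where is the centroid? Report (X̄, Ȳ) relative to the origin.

X̄ = 138.81 cm, Ȳ = 73.45 cm

Part | A | x̄ᵢ | ȳᵢ | A·x̄ᵢ | A·ȳᵢ
plate | 43500.00 | 145.00 | 75.00 | 6307500.00 | 3262500.00
hole 1 | -3421.19 | 224.00 | 99.00 | -766347.55 | -338698.25
hole 2 | -5808.80 | 135.00 | 70.00 | -784188.65 | -406616.34
Σ | 34270.00 |  |  | 4756963.80 | 2517185.42
X̄ = 4756963.80 / 34270.00 = 138.81 cm
Ȳ = 2517185.42 / 34270.00 = 73.45 cm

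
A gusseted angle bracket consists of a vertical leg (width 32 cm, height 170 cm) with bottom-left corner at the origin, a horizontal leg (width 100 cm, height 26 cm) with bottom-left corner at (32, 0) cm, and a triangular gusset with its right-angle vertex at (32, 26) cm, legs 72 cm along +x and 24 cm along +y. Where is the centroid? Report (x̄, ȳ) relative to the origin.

x̄ = 39.15 cm, ȳ = 59.03 cm

vertical leg: A = 32 × 170 = 5440.00, centroid at (16.00, 85.00).
horizontal leg: A = 100 × 26 = 2600.00, centroid at (82.00, 13.00).
gusset: A = ½·72·24 = 864.00, centroid at (56.00, 34.00).
ΣA = 8904.00 cm², ΣAx̄ = 348624.00 cm³, ΣAȳ = 525576.00 cm³.
x̄ = 348624.00/8904.00 = 39.15 cm; ȳ = 525576.00/8904.00 = 59.03 cm.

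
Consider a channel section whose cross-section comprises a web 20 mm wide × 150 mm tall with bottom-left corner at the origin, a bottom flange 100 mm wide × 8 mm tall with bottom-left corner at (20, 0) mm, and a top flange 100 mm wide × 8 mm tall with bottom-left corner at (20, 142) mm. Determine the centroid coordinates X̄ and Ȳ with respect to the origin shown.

X̄ = 30.87 mm, Ȳ = 75.00 mm

web: A = 20 × 150 = 3000.00, centroid at (10.00, 75.00).
bottom flange: A = 100 × 8 = 800.00, centroid at (70.00, 4.00).
top flange: A = 100 × 8 = 800.00, centroid at (70.00, 146.00).
ΣA = 4600.00 mm², ΣAX̄ = 142000.00 mm³, ΣAȲ = 345000.00 mm³.
X̄ = 142000.00/4600.00 = 30.87 mm; Ȳ = 345000.00/4600.00 = 75.00 mm.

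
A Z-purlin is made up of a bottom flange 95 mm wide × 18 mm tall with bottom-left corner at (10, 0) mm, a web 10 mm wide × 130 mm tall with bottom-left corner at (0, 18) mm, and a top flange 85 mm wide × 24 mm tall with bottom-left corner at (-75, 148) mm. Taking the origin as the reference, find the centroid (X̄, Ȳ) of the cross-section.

X̄ = 7.63 mm, Ȳ = 89.05 mm

bottom flange: A = 95 × 18 = 1710.00, centroid at (57.50, 9.00).
web: A = 10 × 130 = 1300.00, centroid at (5.00, 83.00).
top flange: A = 85 × 24 = 2040.00, centroid at (-32.50, 160.00).
ΣA = 5050.00 mm², ΣAX̄ = 38525.00 mm³, ΣAȲ = 449690.00 mm³.
X̄ = 38525.00/5050.00 = 7.63 mm; Ȳ = 449690.00/5050.00 = 89.05 mm.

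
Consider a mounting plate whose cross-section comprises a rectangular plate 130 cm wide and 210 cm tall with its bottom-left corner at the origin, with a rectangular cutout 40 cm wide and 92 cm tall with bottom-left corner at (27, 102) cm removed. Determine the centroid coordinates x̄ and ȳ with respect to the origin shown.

plate: A = 130 × 210 = 27300.00, centroid at (65.00, 105.00).
hole: A = −(40 × 92) = -3680.00, centroid at (47.00, 148.00).
ΣA = 23620.00 cm², ΣAx̄ = 1601540.00 cm³, ΣAȳ = 2321860.00 cm³.
x̄ = 1601540.00/23620.00 = 67.80 cm; ȳ = 2321860.00/23620.00 = 98.30 cm.

x̄ = 67.80 cm, ȳ = 98.30 cm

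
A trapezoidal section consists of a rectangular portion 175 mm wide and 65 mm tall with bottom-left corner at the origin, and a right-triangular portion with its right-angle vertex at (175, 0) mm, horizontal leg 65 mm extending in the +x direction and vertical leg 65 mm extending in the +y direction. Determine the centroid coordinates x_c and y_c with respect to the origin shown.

x_c = 104.60 mm, y_c = 30.80 mm

rectangular portion: A = 175 × 65 = 11375.00, centroid at (87.50, 32.50).
triangular portion: A = ½·65·65 = 2112.50, centroid at (196.67, 21.67).
ΣA = 13487.50 mm²
ΣAx_c = (11375.00)(87.50) + (2112.50)(196.67) = 1410770.83 mm³
ΣAy_c = (11375.00)(32.50) + (2112.50)(21.67) = 415458.33 mm³
x_c = 1410770.83 / 13487.50 = 104.60 mm
y_c = 415458.33 / 13487.50 = 30.80 mm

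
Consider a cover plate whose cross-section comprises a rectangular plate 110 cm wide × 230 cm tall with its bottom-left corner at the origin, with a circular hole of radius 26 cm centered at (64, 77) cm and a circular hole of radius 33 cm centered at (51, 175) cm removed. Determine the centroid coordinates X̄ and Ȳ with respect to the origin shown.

plate: A = 110 × 230 = 25300.00, centroid at (55.00, 115.00).
hole 1: A = −π·26² = -2123.72, centroid at (64.00, 77.00).
hole 2: A = −π·33² = -3421.19, centroid at (51.00, 175.00).
ΣA = 19755.09 cm², ΣAX̄ = 1081101.22 cm³, ΣAȲ = 2147264.80 cm³.
X̄ = 1081101.22/19755.09 = 54.73 cm; Ȳ = 2147264.80/19755.09 = 108.69 cm.

X̄ = 54.73 cm, Ȳ = 108.69 cm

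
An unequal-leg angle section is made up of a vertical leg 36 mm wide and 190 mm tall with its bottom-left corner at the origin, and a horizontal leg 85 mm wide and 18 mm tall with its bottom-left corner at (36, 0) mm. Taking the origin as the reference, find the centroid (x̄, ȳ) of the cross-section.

x̄ = 29.06 mm, ȳ = 79.28 mm

Part | A | x̄ᵢ | ȳᵢ | A·x̄ᵢ | A·ȳᵢ
vertical leg | 6840.00 | 18.00 | 95.00 | 123120.00 | 649800.00
horizontal leg | 1530.00 | 78.50 | 9.00 | 120105.00 | 13770.00
Σ | 8370.00 |  |  | 243225.00 | 663570.00
x̄ = 243225.00 / 8370.00 = 29.06 mm
ȳ = 663570.00 / 8370.00 = 79.28 mm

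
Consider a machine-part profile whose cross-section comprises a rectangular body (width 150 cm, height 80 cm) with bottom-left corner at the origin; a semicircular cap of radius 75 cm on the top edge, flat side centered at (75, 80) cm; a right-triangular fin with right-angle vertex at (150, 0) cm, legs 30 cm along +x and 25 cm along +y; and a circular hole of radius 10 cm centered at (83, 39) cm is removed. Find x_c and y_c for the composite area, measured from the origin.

x_c = 76.41 cm, y_c = 69.82 cm

rectangular body: A = 150 × 80 = 12000.00, centroid at (75.00, 40.00).
semicircular top: A = ½π·75² = 8835.73, centroid at (75.00, 111.83).
triangular fin: A = ½·30·25 = 375.00, centroid at (160.00, 8.33).
hole: A = −π·10² = -314.16, centroid at (83.00, 39.00).
ΣA = 20896.57 cm², ΣAx_c = 1596604.48 cm³, ΣAy_c = 1458981.14 cm³.
x_c = 1596604.48/20896.57 = 76.41 cm; y_c = 1458981.14/20896.57 = 69.82 cm.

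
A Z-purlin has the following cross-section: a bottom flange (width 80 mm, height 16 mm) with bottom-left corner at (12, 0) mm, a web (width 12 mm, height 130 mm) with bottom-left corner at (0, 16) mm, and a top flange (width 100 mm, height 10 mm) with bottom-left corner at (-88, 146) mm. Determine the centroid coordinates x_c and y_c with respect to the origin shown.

x_c = 9.88 mm, y_c = 74.90 mm

bottom flange: A = 80 × 16 = 1280.00, centroid at (52.00, 8.00).
web: A = 12 × 130 = 1560.00, centroid at (6.00, 81.00).
top flange: A = 100 × 10 = 1000.00, centroid at (-38.00, 151.00).
ΣA = 3840.00 mm², ΣAx_c = 37920.00 mm³, ΣAy_c = 287600.00 mm³.
x_c = 37920.00/3840.00 = 9.88 mm; y_c = 287600.00/3840.00 = 74.90 mm.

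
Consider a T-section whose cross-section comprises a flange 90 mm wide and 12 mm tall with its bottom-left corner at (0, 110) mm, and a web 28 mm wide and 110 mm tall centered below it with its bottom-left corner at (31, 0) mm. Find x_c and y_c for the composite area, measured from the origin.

web: A = 28 × 110 = 3080.00, centroid at (45.00, 55.00).
flange: A = 90 × 12 = 1080.00, centroid at (45.00, 116.00).
ΣA = 4160.00 mm², ΣAx_c = 187200.00 mm³, ΣAy_c = 294680.00 mm³.
x_c = 187200.00/4160.00 = 45.00 mm; y_c = 294680.00/4160.00 = 70.84 mm.

x_c = 45.00 mm, y_c = 70.84 mm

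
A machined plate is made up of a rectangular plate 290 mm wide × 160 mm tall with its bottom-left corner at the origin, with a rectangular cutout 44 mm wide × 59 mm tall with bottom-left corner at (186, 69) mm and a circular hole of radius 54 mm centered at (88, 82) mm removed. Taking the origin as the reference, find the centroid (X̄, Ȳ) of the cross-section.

X̄ = 155.35 mm, Ȳ = 78.08 mm

plate: A = 290 × 160 = 46400.00, centroid at (145.00, 80.00).
hole 1: A = −(44 × 59) = -2596.00, centroid at (208.00, 98.50).
hole 2: A = −π·54² = -9160.88, centroid at (88.00, 82.00).
ΣA = 34643.12 mm², ΣAX̄ = 5381874.19 mm³, ΣAȲ = 2705101.50 mm³.
X̄ = 5381874.19/34643.12 = 155.35 mm; Ȳ = 2705101.50/34643.12 = 78.08 mm.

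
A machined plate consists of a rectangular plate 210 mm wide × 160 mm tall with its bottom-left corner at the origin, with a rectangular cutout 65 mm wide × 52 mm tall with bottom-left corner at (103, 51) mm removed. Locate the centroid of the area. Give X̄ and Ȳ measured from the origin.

Part | A | x̄ᵢ | ȳᵢ | A·x̄ᵢ | A·ȳᵢ
plate | 33600.00 | 105.00 | 80.00 | 3528000.00 | 2688000.00
hole | -3380.00 | 135.50 | 77.00 | -457990.00 | -260260.00
Σ | 30220.00 |  |  | 3070010.00 | 2427740.00
X̄ = 3070010.00 / 30220.00 = 101.59 mm
Ȳ = 2427740.00 / 30220.00 = 80.34 mm

X̄ = 101.59 mm, Ȳ = 80.34 mm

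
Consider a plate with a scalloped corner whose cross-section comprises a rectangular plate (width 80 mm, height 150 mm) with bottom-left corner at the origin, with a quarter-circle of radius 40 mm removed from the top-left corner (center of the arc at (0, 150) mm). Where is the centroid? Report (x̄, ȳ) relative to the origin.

plate: A = 80 × 150 = 12000.00, centroid at (40.00, 75.00).
removed quarter-circle: A = −¼π·40² = -1256.64, centroid at (16.98, 133.02).
ΣA = 10743.36 mm²
ΣAx̄ = (12000.00)(40.00) + (-1256.64)(16.98) = 458666.67 mm³
ΣAȳ = (12000.00)(75.00) + (-1256.64)(133.02) = 732837.77 mm³
x̄ = 458666.67 / 10743.36 = 42.69 mm
ȳ = 732837.77 / 10743.36 = 68.21 mm

x̄ = 42.69 mm, ȳ = 68.21 mm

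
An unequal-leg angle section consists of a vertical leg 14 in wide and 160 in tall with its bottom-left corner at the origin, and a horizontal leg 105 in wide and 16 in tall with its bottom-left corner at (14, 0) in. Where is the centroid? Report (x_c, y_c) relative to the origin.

vertical leg: A = 14 × 160 = 2240.00, centroid at (7.00, 80.00).
horizontal leg: A = 105 × 16 = 1680.00, centroid at (66.50, 8.00).
ΣA = 3920.00 in²
ΣAx_c = (2240.00)(7.00) + (1680.00)(66.50) = 127400.00 in³
ΣAy_c = (2240.00)(80.00) + (1680.00)(8.00) = 192640.00 in³
x_c = 127400.00 / 3920.00 = 32.50 in
y_c = 192640.00 / 3920.00 = 49.14 in

x_c = 32.50 in, y_c = 49.14 in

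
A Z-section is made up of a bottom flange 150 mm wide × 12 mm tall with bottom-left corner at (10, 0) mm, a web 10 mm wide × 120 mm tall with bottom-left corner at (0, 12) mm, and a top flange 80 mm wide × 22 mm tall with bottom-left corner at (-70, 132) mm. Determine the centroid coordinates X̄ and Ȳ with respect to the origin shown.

X̄ = 22.31 mm, Ȳ = 73.29 mm

Part | A | x̄ᵢ | ȳᵢ | A·x̄ᵢ | A·ȳᵢ
bottom flange | 1800.00 | 85.00 | 6.00 | 153000.00 | 10800.00
web | 1200.00 | 5.00 | 72.00 | 6000.00 | 86400.00
top flange | 1760.00 | -30.00 | 143.00 | -52800.00 | 251680.00
Σ | 4760.00 |  |  | 106200.00 | 348880.00
X̄ = 106200.00 / 4760.00 = 22.31 mm
Ȳ = 348880.00 / 4760.00 = 73.29 mm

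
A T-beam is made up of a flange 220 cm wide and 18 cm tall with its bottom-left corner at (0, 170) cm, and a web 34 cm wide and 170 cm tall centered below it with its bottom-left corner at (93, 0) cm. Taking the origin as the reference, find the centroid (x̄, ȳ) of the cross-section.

x̄ = 110.00 cm, ȳ = 123.22 cm

Part | A | x̄ᵢ | ȳᵢ | A·x̄ᵢ | A·ȳᵢ
web | 5780.00 | 110.00 | 85.00 | 635800.00 | 491300.00
flange | 3960.00 | 110.00 | 179.00 | 435600.00 | 708840.00
Σ | 9740.00 |  |  | 1071400.00 | 1200140.00
x̄ = 1071400.00 / 9740.00 = 110.00 cm
ȳ = 1200140.00 / 9740.00 = 123.22 cm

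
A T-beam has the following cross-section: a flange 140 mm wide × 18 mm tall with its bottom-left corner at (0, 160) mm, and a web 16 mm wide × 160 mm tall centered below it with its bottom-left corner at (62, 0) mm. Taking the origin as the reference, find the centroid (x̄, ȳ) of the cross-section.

x̄ = 70.00 mm, ȳ = 124.15 mm

web: A = 16 × 160 = 2560.00, centroid at (70.00, 80.00).
flange: A = 140 × 18 = 2520.00, centroid at (70.00, 169.00).
ΣA = 5080.00 mm²
ΣAx̄ = (2560.00)(70.00) + (2520.00)(70.00) = 355600.00 mm³
ΣAȳ = (2560.00)(80.00) + (2520.00)(169.00) = 630680.00 mm³
x̄ = 355600.00 / 5080.00 = 70.00 mm
ȳ = 630680.00 / 5080.00 = 124.15 mm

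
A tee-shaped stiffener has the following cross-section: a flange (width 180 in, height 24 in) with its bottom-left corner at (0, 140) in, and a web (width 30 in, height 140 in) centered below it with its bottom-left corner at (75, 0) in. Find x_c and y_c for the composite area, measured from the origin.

web: A = 30 × 140 = 4200.00, centroid at (90.00, 70.00).
flange: A = 180 × 24 = 4320.00, centroid at (90.00, 152.00).
ΣA = 8520.00 in²
ΣAx_c = (4200.00)(90.00) + (4320.00)(90.00) = 766800.00 in³
ΣAy_c = (4200.00)(70.00) + (4320.00)(152.00) = 950640.00 in³
x_c = 766800.00 / 8520.00 = 90.00 in
y_c = 950640.00 / 8520.00 = 111.58 in

x_c = 90.00 in, y_c = 111.58 in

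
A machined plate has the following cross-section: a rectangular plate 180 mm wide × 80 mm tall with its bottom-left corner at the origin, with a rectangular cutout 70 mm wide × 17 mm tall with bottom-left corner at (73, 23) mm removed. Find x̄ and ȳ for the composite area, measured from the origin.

x̄ = 88.38 mm, ȳ = 40.77 mm

Part | A | x̄ᵢ | ȳᵢ | A·x̄ᵢ | A·ȳᵢ
plate | 14400.00 | 90.00 | 40.00 | 1296000.00 | 576000.00
hole | -1190.00 | 108.00 | 31.50 | -128520.00 | -37485.00
Σ | 13210.00 |  |  | 1167480.00 | 538515.00
x̄ = 1167480.00 / 13210.00 = 88.38 mm
ȳ = 538515.00 / 13210.00 = 40.77 mm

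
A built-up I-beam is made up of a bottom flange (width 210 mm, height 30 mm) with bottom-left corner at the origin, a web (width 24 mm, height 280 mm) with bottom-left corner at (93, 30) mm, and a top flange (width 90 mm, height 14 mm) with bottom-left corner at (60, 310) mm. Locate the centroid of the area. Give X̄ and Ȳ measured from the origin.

X̄ = 105.00 mm, Ȳ = 114.59 mm

bottom flange: A = 210 × 30 = 6300.00, centroid at (105.00, 15.00).
web: A = 24 × 280 = 6720.00, centroid at (105.00, 170.00).
top flange: A = 90 × 14 = 1260.00, centroid at (105.00, 317.00).
ΣA = 14280.00 mm²
ΣAX̄ = (6300.00)(105.00) + (6720.00)(105.00) + (1260.00)(105.00) = 1499400.00 mm³
ΣAȲ = (6300.00)(15.00) + (6720.00)(170.00) + (1260.00)(317.00) = 1636320.00 mm³
X̄ = 1499400.00 / 14280.00 = 105.00 mm
Ȳ = 1636320.00 / 14280.00 = 114.59 mm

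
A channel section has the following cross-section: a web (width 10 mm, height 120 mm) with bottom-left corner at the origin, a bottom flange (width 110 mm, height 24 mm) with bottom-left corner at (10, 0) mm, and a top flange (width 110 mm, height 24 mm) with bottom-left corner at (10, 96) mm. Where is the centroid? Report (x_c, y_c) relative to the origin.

x_c = 53.89 mm, y_c = 60.00 mm

web: A = 10 × 120 = 1200.00, centroid at (5.00, 60.00).
bottom flange: A = 110 × 24 = 2640.00, centroid at (65.00, 12.00).
top flange: A = 110 × 24 = 2640.00, centroid at (65.00, 108.00).
ΣA = 6480.00 mm²
ΣAx_c = (1200.00)(5.00) + (2640.00)(65.00) + (2640.00)(65.00) = 349200.00 mm³
ΣAy_c = (1200.00)(60.00) + (2640.00)(12.00) + (2640.00)(108.00) = 388800.00 mm³
x_c = 349200.00 / 6480.00 = 53.89 mm
y_c = 388800.00 / 6480.00 = 60.00 mm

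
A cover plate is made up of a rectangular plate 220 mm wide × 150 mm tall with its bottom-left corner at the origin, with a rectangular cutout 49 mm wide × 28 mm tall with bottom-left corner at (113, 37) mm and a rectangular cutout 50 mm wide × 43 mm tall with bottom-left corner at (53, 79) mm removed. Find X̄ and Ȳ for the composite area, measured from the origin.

X̄ = 111.05 mm, Ȳ = 74.26 mm

plate: A = 220 × 150 = 33000.00, centroid at (110.00, 75.00).
hole 1: A = −(49 × 28) = -1372.00, centroid at (137.50, 51.00).
hole 2: A = −(50 × 43) = -2150.00, centroid at (78.00, 100.50).
ΣA = 29478.00 mm²
ΣAX̄ = (33000.00)(110.00) + (-1372.00)(137.50) + (-2150.00)(78.00) = 3273650.00 mm³
ΣAȲ = (33000.00)(75.00) + (-1372.00)(51.00) + (-2150.00)(100.50) = 2188953.00 mm³
X̄ = 3273650.00 / 29478.00 = 111.05 mm
Ȳ = 2188953.00 / 29478.00 = 74.26 mm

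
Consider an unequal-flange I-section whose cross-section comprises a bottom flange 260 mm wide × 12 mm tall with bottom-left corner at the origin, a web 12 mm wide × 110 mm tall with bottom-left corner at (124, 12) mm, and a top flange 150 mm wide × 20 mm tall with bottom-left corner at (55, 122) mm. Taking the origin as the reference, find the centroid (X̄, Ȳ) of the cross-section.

X̄ = 130.00 mm, Ȳ = 67.63 mm

Part | A | x̄ᵢ | ȳᵢ | A·x̄ᵢ | A·ȳᵢ
bottom flange | 3120.00 | 130.00 | 6.00 | 405600.00 | 18720.00
web | 1320.00 | 130.00 | 67.00 | 171600.00 | 88440.00
top flange | 3000.00 | 130.00 | 132.00 | 390000.00 | 396000.00
Σ | 7440.00 |  |  | 967200.00 | 503160.00
X̄ = 967200.00 / 7440.00 = 130.00 mm
Ȳ = 503160.00 / 7440.00 = 67.63 mm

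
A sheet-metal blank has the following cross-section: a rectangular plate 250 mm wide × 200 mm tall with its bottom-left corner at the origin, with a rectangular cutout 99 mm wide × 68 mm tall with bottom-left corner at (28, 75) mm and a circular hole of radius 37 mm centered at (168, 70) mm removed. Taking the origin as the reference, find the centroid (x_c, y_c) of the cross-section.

Part | A | x̄ᵢ | ȳᵢ | A·x̄ᵢ | A·ȳᵢ
plate | 50000.00 | 125.00 | 100.00 | 6250000.00 | 5000000.00
hole 1 | -6732.00 | 77.50 | 109.00 | -521730.00 | -733788.00
hole 2 | -4300.84 | 168.00 | 70.00 | -722541.18 | -301058.82
Σ | 38967.16 |  |  | 5005728.82 | 3965153.18
x_c = 5005728.82 / 38967.16 = 128.46 mm
y_c = 3965153.18 / 38967.16 = 101.76 mm

x_c = 128.46 mm, y_c = 101.76 mm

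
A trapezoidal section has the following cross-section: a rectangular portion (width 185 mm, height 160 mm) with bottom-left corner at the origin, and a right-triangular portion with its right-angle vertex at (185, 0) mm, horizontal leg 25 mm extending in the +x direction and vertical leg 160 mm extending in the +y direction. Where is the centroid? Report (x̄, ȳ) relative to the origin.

Part | A | x̄ᵢ | ȳᵢ | A·x̄ᵢ | A·ȳᵢ
rectangular portion | 29600.00 | 92.50 | 80.00 | 2738000.00 | 2368000.00
triangular portion | 2000.00 | 193.33 | 53.33 | 386666.67 | 106666.67
Σ | 31600.00 |  |  | 3124666.67 | 2474666.67
x̄ = 3124666.67 / 31600.00 = 98.88 mm
ȳ = 2474666.67 / 31600.00 = 78.31 mm

x̄ = 98.88 mm, ȳ = 78.31 mm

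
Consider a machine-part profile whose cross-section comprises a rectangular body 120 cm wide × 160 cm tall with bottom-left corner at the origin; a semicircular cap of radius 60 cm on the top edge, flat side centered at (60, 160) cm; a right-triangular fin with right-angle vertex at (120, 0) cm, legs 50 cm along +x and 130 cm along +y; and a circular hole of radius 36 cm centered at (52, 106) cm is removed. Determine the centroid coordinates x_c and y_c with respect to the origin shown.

rectangular body: A = 120 × 160 = 19200.00, centroid at (60.00, 80.00).
semicircular top: A = ½π·60² = 5654.87, centroid at (60.00, 185.46).
triangular fin: A = ½·50·130 = 3250.00, centroid at (136.67, 43.33).
hole: A = −π·36² = -4071.50, centroid at (52.00, 106.00).
ΣA = 24033.36 cm², ΣAx_c = 1723740.46 cm³, ΣAy_c = 2294032.59 cm³.
x_c = 1723740.46/24033.36 = 71.72 cm; y_c = 2294032.59/24033.36 = 95.45 cm.

x_c = 71.72 cm, y_c = 95.45 cm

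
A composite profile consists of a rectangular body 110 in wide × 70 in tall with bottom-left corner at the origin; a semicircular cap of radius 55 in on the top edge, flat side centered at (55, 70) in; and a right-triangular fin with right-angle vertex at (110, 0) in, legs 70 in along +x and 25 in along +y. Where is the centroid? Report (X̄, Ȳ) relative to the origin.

X̄ = 60.14 in, Ȳ = 54.05 in

rectangular body: A = 110 × 70 = 7700.00, centroid at (55.00, 35.00).
semicircular top: A = ½π·55² = 4751.66, centroid at (55.00, 93.34).
triangular fin: A = ½·70·25 = 875.00, centroid at (133.33, 8.33).
ΣA = 13326.66 in²
ΣAX̄ = (7700.00)(55.00) + (4751.66)(55.00) + (875.00)(133.33) = 801507.91 in³
ΣAȲ = (7700.00)(35.00) + (4751.66)(93.34) + (875.00)(8.33) = 720324.46 in³
X̄ = 801507.91 / 13326.66 = 60.14 in
Ȳ = 720324.46 / 13326.66 = 54.05 in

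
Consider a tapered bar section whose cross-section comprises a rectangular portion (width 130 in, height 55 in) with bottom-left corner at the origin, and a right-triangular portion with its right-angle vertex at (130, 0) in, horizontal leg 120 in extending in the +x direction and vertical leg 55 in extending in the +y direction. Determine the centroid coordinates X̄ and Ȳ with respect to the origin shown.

rectangular portion: A = 130 × 55 = 7150.00, centroid at (65.00, 27.50).
triangular portion: A = ½·120·55 = 3300.00, centroid at (170.00, 18.33).
ΣA = 10450.00 in², ΣAX̄ = 1025750.00 in³, ΣAȲ = 257125.00 in³.
X̄ = 1025750.00/10450.00 = 98.16 in; Ȳ = 257125.00/10450.00 = 24.61 in.

X̄ = 98.16 in, Ȳ = 24.61 in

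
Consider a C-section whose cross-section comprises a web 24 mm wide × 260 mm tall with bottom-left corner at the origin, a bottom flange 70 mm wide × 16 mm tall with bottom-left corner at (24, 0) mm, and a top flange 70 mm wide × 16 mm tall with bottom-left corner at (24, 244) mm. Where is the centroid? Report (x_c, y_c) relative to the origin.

Part | A | x̄ᵢ | ȳᵢ | A·x̄ᵢ | A·ȳᵢ
web | 6240.00 | 12.00 | 130.00 | 74880.00 | 811200.00
bottom flange | 1120.00 | 59.00 | 8.00 | 66080.00 | 8960.00
top flange | 1120.00 | 59.00 | 252.00 | 66080.00 | 282240.00
Σ | 8480.00 |  |  | 207040.00 | 1102400.00
x_c = 207040.00 / 8480.00 = 24.42 mm
y_c = 1102400.00 / 8480.00 = 130.00 mm

x_c = 24.42 mm, y_c = 130.00 mm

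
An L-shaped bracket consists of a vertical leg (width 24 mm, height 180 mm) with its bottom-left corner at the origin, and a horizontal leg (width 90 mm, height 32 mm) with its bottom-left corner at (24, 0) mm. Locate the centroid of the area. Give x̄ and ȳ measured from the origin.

vertical leg: A = 24 × 180 = 4320.00, centroid at (12.00, 90.00).
horizontal leg: A = 90 × 32 = 2880.00, centroid at (69.00, 16.00).
ΣA = 7200.00 mm²
ΣAx̄ = (4320.00)(12.00) + (2880.00)(69.00) = 250560.00 mm³
ΣAȳ = (4320.00)(90.00) + (2880.00)(16.00) = 434880.00 mm³
x̄ = 250560.00 / 7200.00 = 34.80 mm
ȳ = 434880.00 / 7200.00 = 60.40 mm

x̄ = 34.80 mm, ȳ = 60.40 mm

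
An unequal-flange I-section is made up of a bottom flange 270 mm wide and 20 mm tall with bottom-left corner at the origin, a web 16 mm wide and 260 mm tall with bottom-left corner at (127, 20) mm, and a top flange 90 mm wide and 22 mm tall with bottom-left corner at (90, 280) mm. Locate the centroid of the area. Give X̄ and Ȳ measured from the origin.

bottom flange: A = 270 × 20 = 5400.00, centroid at (135.00, 10.00).
web: A = 16 × 260 = 4160.00, centroid at (135.00, 150.00).
top flange: A = 90 × 22 = 1980.00, centroid at (135.00, 291.00).
ΣA = 11540.00 mm²
ΣAX̄ = (5400.00)(135.00) + (4160.00)(135.00) + (1980.00)(135.00) = 1557900.00 mm³
ΣAȲ = (5400.00)(10.00) + (4160.00)(150.00) + (1980.00)(291.00) = 1254180.00 mm³
X̄ = 1557900.00 / 11540.00 = 135.00 mm
Ȳ = 1254180.00 / 11540.00 = 108.68 mm

X̄ = 135.00 mm, Ȳ = 108.68 mm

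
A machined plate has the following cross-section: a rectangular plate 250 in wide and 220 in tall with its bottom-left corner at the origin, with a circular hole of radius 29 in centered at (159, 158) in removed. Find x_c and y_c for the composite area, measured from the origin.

x_c = 123.28 in, y_c = 107.58 in

plate: A = 250 × 220 = 55000.00, centroid at (125.00, 110.00).
hole: A = −π·29² = -2642.08, centroid at (159.00, 158.00).
ΣA = 52357.92 in², ΣAx_c = 6454909.37 in³, ΣAy_c = 5632551.45 in³.
x_c = 6454909.37/52357.92 = 123.28 in; y_c = 5632551.45/52357.92 = 107.58 in.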